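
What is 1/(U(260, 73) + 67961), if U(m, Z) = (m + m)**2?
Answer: 1/338361 ≈ 2.9554e-6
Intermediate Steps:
U(m, Z) = 4*m**2 (U(m, Z) = (2*m)**2 = 4*m**2)
1/(U(260, 73) + 67961) = 1/(4*260**2 + 67961) = 1/(4*67600 + 67961) = 1/(270400 + 67961) = 1/338361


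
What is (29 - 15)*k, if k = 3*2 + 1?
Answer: 98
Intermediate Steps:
k = 7 (k = 6 + 1 = 7)
(29 - 15)*k = (29 - 15)*7 = 14*7 = 98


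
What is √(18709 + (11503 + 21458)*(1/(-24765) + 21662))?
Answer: √48656903231994590/8255 ≈ 26721.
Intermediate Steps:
√(18709 + (11503 + 21458)*(1/(-24765) + 21662)) = √(18709 + 32961*(-1/24765 + 21662)) = √(18709 + 32961*(536459429/24765)) = √(18709 + 5894079746423/8255) = √(5894234189218/8255) = √48656903231994590/8255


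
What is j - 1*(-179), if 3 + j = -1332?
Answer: -1156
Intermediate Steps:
j = -1335 (j = -3 - 1332 = -1335)
j - 1*(-179) = -1335 - 1*(-179) = -1335 + 179 = -1156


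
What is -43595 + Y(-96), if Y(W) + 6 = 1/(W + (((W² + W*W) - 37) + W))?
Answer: -793669002/18203 ≈ -43601.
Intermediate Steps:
Y(W) = -6 + 1/(-37 + 2*W + 2*W²) (Y(W) = -6 + 1/(W + (((W² + W*W) - 37) + W)) = -6 + 1/(W + (((W² + W²) - 37) + W)) = -6 + 1/(W + ((2*W² - 37) + W)) = -6 + 1/(W + ((-37 + 2*W²) + W)) = -6 + 1/(W + (-37 + W + 2*W²)) = -6 + 1/(-37 + 2*W + 2*W²))
-43595 + Y(-96) = -43595 + (223 - 12*(-96) - 12*(-96)²)/(-37 + 2*(-96) + 2*(-96)²) = -43595 + (223 + 1152 - 12*9216)/(-37 - 192 + 2*9216) = -43595 + (223 + 1152 - 110592)/(-37 - 192 + 18432) = -43595 - 109217/18203 = -793669002/18203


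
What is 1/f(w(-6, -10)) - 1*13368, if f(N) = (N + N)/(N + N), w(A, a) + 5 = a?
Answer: -13367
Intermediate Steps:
w(A, a) = -5 + a
f(N) = 1 (f(N) = (2*N)/((2*N)) = (2*N)*(1/(2*N)) = 1)
1/f(w(-6, -10)) - 1*13368 = 1/1 - 1*13368 = 1 - 13368 = -13367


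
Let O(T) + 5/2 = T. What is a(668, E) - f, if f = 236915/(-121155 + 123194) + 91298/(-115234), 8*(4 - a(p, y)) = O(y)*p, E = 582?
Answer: -22791161502807/469924252 ≈ -48500.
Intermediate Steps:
O(T) = -5/2 + T
a(p, y) = 4 - p*(-5/2 + y)/8 (a(p, y) = 4 - (-5/2 + y)*p/8 = 4 - p*(-5/2 + y)/8)
f = 13557253244/117481063 (f = 236915/2039 + 91298*(-1/115234) = 236915*(1/2039) - 45649/57617 = 236915/2039 - 45649/57617 = 13557253244/117481063 ≈ 115.40)
a(668, E) - f = (4 - 1/16*668*(-5 + 2*582)) - 1*13557253244/117481063 = (4 - 1/16*668*(-5 + 1164)) - 13557253244/117481063 = (4 - 1/16*668*1159) - 13557253244/117481063 = (4 - 193553/4) - 13557253244/117481063 = -193537/4 - 13557253244/117481063 = -22791161502807/469924252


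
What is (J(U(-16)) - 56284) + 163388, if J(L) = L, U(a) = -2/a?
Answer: 856833/8 ≈ 1.0710e+5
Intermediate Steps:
(J(U(-16)) - 56284) + 163388 = (-2/(-16) - 56284) + 163388 = (-2*(-1/16) - 56284) + 163388 = (⅛ - 56284) + 163388 = -450271/8 + 163388 = 856833/8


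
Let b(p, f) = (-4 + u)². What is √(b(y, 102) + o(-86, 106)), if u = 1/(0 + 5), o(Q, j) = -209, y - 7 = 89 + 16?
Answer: 16*I*√19/5 ≈ 13.948*I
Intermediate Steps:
y = 112 (y = 7 + (89 + 16) = 7 + 105 = 112)
u = ⅕ (u = 1/5 = ⅕ ≈ 0.20000)
b(p, f) = 361/25 (b(p, f) = (-4 + ⅕)² = (-19/5)² = 361/25)
√(b(y, 102) + o(-86, 106)) = √(361/25 - 209) = √(-4864/25) = 16*I*√19/5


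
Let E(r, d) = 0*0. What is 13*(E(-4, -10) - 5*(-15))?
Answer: 975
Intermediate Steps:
E(r, d) = 0
13*(E(-4, -10) - 5*(-15)) = 13*(0 - 5*(-15)) = 13*(0 + 75) = 13*75 = 975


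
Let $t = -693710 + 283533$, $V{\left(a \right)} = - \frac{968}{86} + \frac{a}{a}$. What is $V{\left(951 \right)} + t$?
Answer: $- \frac{17638052}{43} \approx -4.1019 \cdot 10^{5}$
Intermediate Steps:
$V{\left(a \right)} = - \frac{441}{43}$ ($V{\left(a \right)} = \left(-968\right) \frac{1}{86} + 1 = - \frac{484}{43} + 1 = - \frac{441}{43}$)
$t = -410177$
$V{\left(951 \right)} + t = - \frac{441}{43} - 410177 = - \frac{17638052}{43}$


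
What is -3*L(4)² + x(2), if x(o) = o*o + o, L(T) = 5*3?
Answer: -669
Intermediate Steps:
L(T) = 15
x(o) = o + o² (x(o) = o² + o = o + o²)
-3*L(4)² + x(2) = -3*15² + 2*(1 + 2) = -3*225 + 2*3 = -675 + 6 = -669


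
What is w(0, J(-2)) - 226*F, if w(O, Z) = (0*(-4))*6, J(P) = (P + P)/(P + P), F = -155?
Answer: 35030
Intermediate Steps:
J(P) = 1 (J(P) = (2*P)/((2*P)) = (2*P)*(1/(2*P)) = 1)
w(O, Z) = 0 (w(O, Z) = 0*6 = 0)
w(0, J(-2)) - 226*F = 0 - 226*(-155) = 0 + 35030 = 35030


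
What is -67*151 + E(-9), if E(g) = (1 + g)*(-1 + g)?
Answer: -10037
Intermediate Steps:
-67*151 + E(-9) = -67*151 + (-1 + (-9)²) = -10117 + (-1 + 81) = -10117 + 80 = -10037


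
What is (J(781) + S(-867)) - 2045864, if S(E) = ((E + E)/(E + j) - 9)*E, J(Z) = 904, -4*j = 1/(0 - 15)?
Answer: -106061072663/52019 ≈ -2.0389e+6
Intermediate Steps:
j = 1/60 (j = -1/(4*(0 - 15)) = -¼/(-15) = -¼*(-1/15) = 1/60 ≈ 0.016667)
S(E) = E*(-9 + 2*E/(1/60 + E)) (S(E) = ((E + E)/(E + 1/60) - 9)*E = ((2*E)/(1/60 + E) - 9)*E = (2*E/(1/60 + E) - 9)*E = (-9 + 2*E/(1/60 + E))*E = E*(-9 + 2*E/(1/60 + E)))
(J(781) + S(-867)) - 2045864 = (904 - 3*(-867)*(3 + 140*(-867))/(1 + 60*(-867))) - 2045864 = (904 - 3*(-867)*(3 - 121380)/(1 - 52020)) - 2045864 = (904 - 3*(-867)*(-121377)/(-52019)) - 2045864 = (904 - 3*(-867)*(-1/52019)*(-121377)) - 2045864 = (904 + 315701577/52019) - 2045864 = 362726753/52019 - 2045864 = -106061072663/52019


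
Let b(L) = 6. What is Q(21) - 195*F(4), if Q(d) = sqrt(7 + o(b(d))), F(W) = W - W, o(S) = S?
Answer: sqrt(13) ≈ 3.6056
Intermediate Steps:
F(W) = 0
Q(d) = sqrt(13) (Q(d) = sqrt(7 + 6) = sqrt(13))
Q(21) - 195*F(4) = sqrt(13) - 195*0 = sqrt(13) + 0 = sqrt(13)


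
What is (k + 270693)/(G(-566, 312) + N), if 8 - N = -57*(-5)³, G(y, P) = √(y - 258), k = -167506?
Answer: -734381879/50652513 - 206374*I*√206/50652513 ≈ -14.498 - 0.058477*I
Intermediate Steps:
G(y, P) = √(-258 + y)
N = -7117 (N = 8 - (-57)*(-5)³ = 8 - (-57)*(-125) = 8 - 1*7125 = 8 - 7125 = -7117)
(k + 270693)/(G(-566, 312) + N) = (-167506 + 270693)/(√(-258 - 566) - 7117) = 103187/(√(-824) - 7117) = 103187/(2*I*√206 - 7117) = 103187/(-7117 + 2*I*√206)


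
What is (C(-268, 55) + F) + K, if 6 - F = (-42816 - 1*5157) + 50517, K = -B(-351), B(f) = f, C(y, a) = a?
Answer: -2132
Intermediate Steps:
K = 351 (K = -1*(-351) = 351)
F = -2538 (F = 6 - ((-42816 - 1*5157) + 50517) = 6 - ((-42816 - 5157) + 50517) = 6 - (-47973 + 50517) = 6 - 1*2544 = 6 - 2544 = -2538)
(C(-268, 55) + F) + K = (55 - 2538) + 351 = -2483 + 351 = -2132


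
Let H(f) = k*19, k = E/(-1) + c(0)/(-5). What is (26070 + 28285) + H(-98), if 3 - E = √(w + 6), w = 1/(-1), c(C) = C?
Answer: 54298 + 19*√5 ≈ 54341.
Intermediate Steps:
w = -1
E = 3 - √5 (E = 3 - √(-1 + 6) = 3 - √5 ≈ 0.76393)
k = -3 + √5 (k = (3 - √5)/(-1) + 0/(-5) = (3 - √5)*(-1) + 0*(-⅕) = (-3 + √5) + 0 = -3 + √5 ≈ -0.76393)
H(f) = -57 + 19*√5 (H(f) = (-3 + √5)*19 = -57 + 19*√5)
(26070 + 28285) + H(-98) = (26070 + 28285) + (-57 + 19*√5) = 54355 + (-57 + 19*√5) = 54298 + 19*√5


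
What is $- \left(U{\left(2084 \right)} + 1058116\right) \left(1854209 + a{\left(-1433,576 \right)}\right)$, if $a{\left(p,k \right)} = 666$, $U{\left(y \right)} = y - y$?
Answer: $-1962672915500$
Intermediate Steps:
$U{\left(y \right)} = 0$
$- \left(U{\left(2084 \right)} + 1058116\right) \left(1854209 + a{\left(-1433,576 \right)}\right) = - \left(0 + 1058116\right) \left(1854209 + 666\right) = - 1058116 \cdot 1854875 = \left(-1\right) 1962672915500 = -1962672915500$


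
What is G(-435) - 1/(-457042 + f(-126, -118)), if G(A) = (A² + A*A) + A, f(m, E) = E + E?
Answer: 172857943171/457278 ≈ 3.7802e+5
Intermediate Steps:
f(m, E) = 2*E
G(A) = A + 2*A² (G(A) = (A² + A²) + A = 2*A² + A = A + 2*A²)
G(-435) - 1/(-457042 + f(-126, -118)) = -435*(1 + 2*(-435)) - 1/(-457042 + 2*(-118)) = -435*(1 - 870) - 1/(-457042 - 236) = -435*(-869) - 1/(-457278) = 378015 - 1*(-1/457278) = 378015 + 1/457278 = 172857943171/457278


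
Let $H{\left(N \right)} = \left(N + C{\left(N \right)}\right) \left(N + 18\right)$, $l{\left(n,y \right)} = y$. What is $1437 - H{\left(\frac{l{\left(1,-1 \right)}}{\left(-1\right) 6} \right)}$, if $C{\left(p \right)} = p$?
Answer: $\frac{25757}{18} \approx 1430.9$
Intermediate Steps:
$H{\left(N \right)} = 2 N \left(18 + N\right)$ ($H{\left(N \right)} = \left(N + N\right) \left(N + 18\right) = 2 N \left(18 + N\right)$)
$1437 - H{\left(\frac{l{\left(1,-1 \right)}}{\left(-1\right) 6} \right)} = 1437 - 2 \left(- \frac{1}{\left(-1\right) 6}\right) \left(18 - \frac{1}{\left(-1\right) 6}\right) = 1437 - 2 \left(- \frac{1}{-6}\right) \left(18 - \frac{1}{-6}\right) = 1437 - 2 \left(\left(-1\right) \left(- \frac{1}{6}\right)\right) \left(18 - - \frac{1}{6}\right) = 1437 - 2 \cdot \frac{1}{6} \left(18 + \frac{1}{6}\right) = 1437 - 2 \cdot \frac{1}{6} \cdot \frac{109}{6} = 1437 - \frac{109}{18} = \frac{25757}{18}$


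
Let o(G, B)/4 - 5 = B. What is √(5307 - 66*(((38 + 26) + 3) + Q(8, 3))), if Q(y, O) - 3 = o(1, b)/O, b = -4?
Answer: √599 ≈ 24.474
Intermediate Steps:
o(G, B) = 20 + 4*B
Q(y, O) = 3 + 4/O (Q(y, O) = 3 + (20 + 4*(-4))/O = 3 + (20 - 16)/O = 3 + 4/O)
√(5307 - 66*(((38 + 26) + 3) + Q(8, 3))) = √(5307 - 66*(((38 + 26) + 3) + (3 + 4/3))) = √(5307 - 66*((64 + 3) + (3 + 4*(⅓)))) = √(5307 - 66*(67 + (3 + 4/3))) = √(5307 - 66*(67 + 13/3)) = √(5307 - 66*214/3) = √(5307 - 4708) = √599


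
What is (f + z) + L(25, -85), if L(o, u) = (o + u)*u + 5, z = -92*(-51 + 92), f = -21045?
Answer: -19712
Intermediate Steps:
z = -3772 (z = -92*41 = -3772)
L(o, u) = 5 + u*(o + u) (L(o, u) = u*(o + u) + 5 = 5 + u*(o + u))
(f + z) + L(25, -85) = (-21045 - 3772) + (5 + (-85)² + 25*(-85)) = -24817 + (5 + 7225 - 2125) = -24817 + 5105 = -19712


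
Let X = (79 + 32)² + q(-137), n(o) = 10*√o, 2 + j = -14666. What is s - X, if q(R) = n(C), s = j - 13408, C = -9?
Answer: -40397 - 30*I ≈ -40397.0 - 30.0*I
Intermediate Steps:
j = -14668 (j = -2 - 14666 = -14668)
s = -28076 (s = -14668 - 13408 = -28076)
q(R) = 30*I (q(R) = 10*√(-9) = 10*(3*I) = 30*I)
X = 12321 + 30*I (X = (79 + 32)² + 30*I = 111² + 30*I = 12321 + 30*I ≈ 12321.0 + 30.0*I)
s - X = -28076 - (12321 + 30*I) = -28076 + (-12321 - 30*I) = -40397 - 30*I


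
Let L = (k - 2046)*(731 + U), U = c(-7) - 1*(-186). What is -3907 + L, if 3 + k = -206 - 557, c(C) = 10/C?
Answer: -18049457/7 ≈ -2.5785e+6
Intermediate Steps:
U = 1292/7 (U = 10/(-7) - 1*(-186) = 10*(-1/7) + 186 = -10/7 + 186 = 1292/7 ≈ 184.57)
k = -766 (k = -3 + (-206 - 557) = -3 - 763 = -766)
L = -18022108/7 (L = (-766 - 2046)*(731 + 1292/7) = -2812*6409/7 = -18022108/7 ≈ -2.5746e+6)
-3907 + L = -3907 - 18022108/7 = -18049457/7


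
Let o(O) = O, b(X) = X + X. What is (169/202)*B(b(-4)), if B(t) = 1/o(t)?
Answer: -169/1616 ≈ -0.10458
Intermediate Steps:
b(X) = 2*X
B(t) = 1/t
(169/202)*B(b(-4)) = (169/202)/((2*(-4))) = (169*(1/202))/(-8) = (169/202)*(-⅛) = -169/1616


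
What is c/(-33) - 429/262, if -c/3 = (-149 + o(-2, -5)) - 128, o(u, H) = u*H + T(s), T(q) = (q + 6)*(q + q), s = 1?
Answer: -6455/262 ≈ -24.637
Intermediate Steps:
T(q) = 2*q*(6 + q) (T(q) = (6 + q)*(2*q) = 2*q*(6 + q))
o(u, H) = 14 + H*u (o(u, H) = u*H + 2*1*(6 + 1) = H*u + 2*1*7 = H*u + 14 = 14 + H*u)
c = 759 (c = -3*((-149 + (14 - 5*(-2))) - 128) = -3*((-149 + (14 + 10)) - 128) = -3*((-149 + 24) - 128) = -3*(-125 - 128) = -3*(-253) = 759)
c/(-33) - 429/262 = 759/(-33) - 429/262 = 759*(-1/33) - 429*1/262 = -23 - 429/262 = -6455/262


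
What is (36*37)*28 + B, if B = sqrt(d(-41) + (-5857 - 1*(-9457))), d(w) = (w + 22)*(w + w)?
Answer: 37296 + sqrt(5158) ≈ 37368.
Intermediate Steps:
d(w) = 2*w*(22 + w) (d(w) = (22 + w)*(2*w) = 2*w*(22 + w))
B = sqrt(5158) (B = sqrt(2*(-41)*(22 - 41) + (-5857 - 1*(-9457))) = sqrt(2*(-41)*(-19) + (-5857 + 9457)) = sqrt(1558 + 3600) = sqrt(5158) ≈ 71.819)
(36*37)*28 + B = (36*37)*28 + sqrt(5158) = 1332*28 + sqrt(5158) = 37296 + sqrt(5158)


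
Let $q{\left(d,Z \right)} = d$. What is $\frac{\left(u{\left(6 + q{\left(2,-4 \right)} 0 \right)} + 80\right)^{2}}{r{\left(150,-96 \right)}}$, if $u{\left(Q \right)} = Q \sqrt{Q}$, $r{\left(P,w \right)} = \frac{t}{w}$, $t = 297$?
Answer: $- \frac{211712}{99} - \frac{10240 \sqrt{6}}{33} \approx -2898.6$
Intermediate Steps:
$r{\left(P,w \right)} = \frac{297}{w}$
$u{\left(Q \right)} = Q^{\frac{3}{2}}$
$\frac{\left(u{\left(6 + q{\left(2,-4 \right)} 0 \right)} + 80\right)^{2}}{r{\left(150,-96 \right)}} = \frac{\left(\left(6 + 2 \cdot 0\right)^{\frac{3}{2}} + 80\right)^{2}}{297 \frac{1}{-96}} = \frac{\left(\left(6 + 0\right)^{\frac{3}{2}} + 80\right)^{2}}{297 \left(- \frac{1}{96}\right)} = \frac{\left(6^{\frac{3}{2}} + 80\right)^{2}}{- \frac{99}{32}} = \left(6 \sqrt{6} + 80\right)^{2} \left(- \frac{32}{99}\right) = \left(80 + 6 \sqrt{6}\right)^{2} \left(- \frac{32}{99}\right) = - \frac{32 \left(80 + 6 \sqrt{6}\right)^{2}}{99}$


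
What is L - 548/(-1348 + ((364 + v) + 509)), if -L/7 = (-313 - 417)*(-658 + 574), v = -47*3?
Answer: -66102823/154 ≈ -4.2924e+5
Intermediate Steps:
v = -141
L = -429240 (L = -7*(-313 - 417)*(-658 + 574) = -(-5110)*(-84) = -7*61320 = -429240)
L - 548/(-1348 + ((364 + v) + 509)) = -429240 - 548/(-1348 + ((364 - 141) + 509)) = -429240 - 548/(-1348 + (223 + 509)) = -429240 - 548/(-1348 + 732) = -429240 - 548/(-616) = -429240 - 1/616*(-548) = -429240 + 137/154 = -66102823/154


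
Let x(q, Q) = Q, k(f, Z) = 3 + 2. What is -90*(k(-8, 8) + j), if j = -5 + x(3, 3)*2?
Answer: -540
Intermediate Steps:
k(f, Z) = 5
j = 1 (j = -5 + 3*2 = -5 + 6 = 1)
-90*(k(-8, 8) + j) = -90*(5 + 1) = -90*6 = -540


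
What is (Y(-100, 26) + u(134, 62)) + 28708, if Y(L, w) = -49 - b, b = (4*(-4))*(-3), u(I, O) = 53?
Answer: 28664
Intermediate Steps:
b = 48 (b = -16*(-3) = 48)
Y(L, w) = -97 (Y(L, w) = -49 - 1*48 = -49 - 48 = -97)
(Y(-100, 26) + u(134, 62)) + 28708 = (-97 + 53) + 28708 = -44 + 28708 = 28664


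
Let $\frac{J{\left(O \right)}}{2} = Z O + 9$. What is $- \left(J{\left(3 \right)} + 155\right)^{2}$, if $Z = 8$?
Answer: $-48841$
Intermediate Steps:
$J{\left(O \right)} = 18 + 16 O$ ($J{\left(O \right)} = 2 \left(8 O + 9\right) = 2 \left(9 + 8 O\right) = 18 + 16 O$)
$- \left(J{\left(3 \right)} + 155\right)^{2} = - \left(\left(18 + 16 \cdot 3\right) + 155\right)^{2} = - \left(\left(18 + 48\right) + 155\right)^{2} = - \left(66 + 155\right)^{2} = - 221^{2} = \left(-1\right) 48841 = -48841$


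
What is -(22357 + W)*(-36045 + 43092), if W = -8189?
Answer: -99841896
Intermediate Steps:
-(22357 + W)*(-36045 + 43092) = -(22357 - 8189)*(-36045 + 43092) = -14168*7047 = -1*99841896 = -99841896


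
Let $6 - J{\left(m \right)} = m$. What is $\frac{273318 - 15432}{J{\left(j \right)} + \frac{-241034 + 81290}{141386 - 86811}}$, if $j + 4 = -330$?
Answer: $\frac{7037064225}{9197878} \approx 765.07$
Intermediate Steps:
$j = -334$ ($j = -4 - 330 = -334$)
$J{\left(m \right)} = 6 - m$
$\frac{273318 - 15432}{J{\left(j \right)} + \frac{-241034 + 81290}{141386 - 86811}} = \frac{273318 - 15432}{\left(6 - -334\right) + \frac{-241034 + 81290}{141386 - 86811}} = \frac{257886}{\left(6 + 334\right) - \frac{159744}{54575}} = \frac{257886}{340 - \frac{159744}{54575}} = \frac{257886}{\frac{18395756}{54575}} = 257886 \cdot \frac{54575}{18395756} = \frac{7037064225}{9197878}$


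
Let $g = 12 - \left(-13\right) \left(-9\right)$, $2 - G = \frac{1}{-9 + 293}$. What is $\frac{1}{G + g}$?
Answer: $- \frac{284}{29253} \approx -0.0097084$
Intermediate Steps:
$G = \frac{567}{284}$ ($G = 2 - \frac{1}{-9 + 293} = 2 - \frac{1}{284} = \frac{567}{284} \approx 1.9965$)
$g = -105$ ($g = 12 - 117 = -105$)
$\frac{1}{G + g} = \frac{1}{\frac{567}{284} - 105} = \frac{1}{- \frac{29253}{284}} = - \frac{284}{29253}$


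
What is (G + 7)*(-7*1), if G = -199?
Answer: 1344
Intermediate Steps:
(G + 7)*(-7*1) = (-199 + 7)*(-7*1) = -192*(-7) = 1344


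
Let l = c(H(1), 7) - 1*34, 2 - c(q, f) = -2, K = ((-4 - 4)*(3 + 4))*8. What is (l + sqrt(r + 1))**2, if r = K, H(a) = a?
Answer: (-30 + I*sqrt(447))**2 ≈ 453.0 - 1268.5*I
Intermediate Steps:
K = -448 (K = -8*7*8 = -56*8 = -448)
c(q, f) = 4 (c(q, f) = 2 - 1*(-2) = 2 + 2 = 4)
r = -448
l = -30 (l = 4 - 1*34 = 4 - 34 = -30)
(l + sqrt(r + 1))**2 = (-30 + sqrt(-448 + 1))**2 = (-30 + sqrt(-447))**2 = (-30 + I*sqrt(447))**2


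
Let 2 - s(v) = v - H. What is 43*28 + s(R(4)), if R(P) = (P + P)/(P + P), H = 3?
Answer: 1208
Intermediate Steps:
R(P) = 1 (R(P) = (2*P)/((2*P)) = (2*P)*(1/(2*P)) = 1)
s(v) = 5 - v (s(v) = 2 - (v - 1*3) = 2 - (v - 3) = 2 - (-3 + v) = 2 + (3 - v) = 5 - v)
43*28 + s(R(4)) = 43*28 + (5 - 1*1) = 1204 + (5 - 1) = 1204 + 4 = 1208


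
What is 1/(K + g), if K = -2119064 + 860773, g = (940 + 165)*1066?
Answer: -1/80361 ≈ -1.2444e-5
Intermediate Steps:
g = 1177930 (g = 1105*1066 = 1177930)
K = -1258291
1/(K + g) = 1/(-1258291 + 1177930) = 1/(-80361) = -1/80361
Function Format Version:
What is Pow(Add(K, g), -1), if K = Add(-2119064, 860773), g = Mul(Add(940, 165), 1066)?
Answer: Rational(-1, 80361) ≈ -1.2444e-5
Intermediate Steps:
g = 1177930 (g = Mul(1105, 1066) = 1177930)
K = -1258291
Pow(Add(K, g), -1) = Pow(Add(-1258291, 1177930), -1) = Pow(-80361, -1) = Rational(-1, 80361)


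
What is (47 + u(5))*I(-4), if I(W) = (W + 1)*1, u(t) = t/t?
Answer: -144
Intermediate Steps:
u(t) = 1
I(W) = 1 + W (I(W) = (1 + W)*1 = 1 + W)
(47 + u(5))*I(-4) = (47 + 1)*(1 - 4) = 48*(-3) = -144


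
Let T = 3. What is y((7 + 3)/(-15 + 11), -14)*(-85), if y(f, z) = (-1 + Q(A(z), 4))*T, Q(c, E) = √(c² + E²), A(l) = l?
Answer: 255 - 510*√53 ≈ -3457.9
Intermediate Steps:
Q(c, E) = √(E² + c²)
y(f, z) = -3 + 3*√(16 + z²) (y(f, z) = (-1 + √(4² + z²))*3 = (-1 + √(16 + z²))*3 = -3 + 3*√(16 + z²))
y((7 + 3)/(-15 + 11), -14)*(-85) = (-3 + 3*√(16 + (-14)²))*(-85) = (-3 + 3*√(16 + 196))*(-85) = (-3 + 3*√212)*(-85) = (-3 + 3*(2*√53))*(-85) = (-3 + 6*√53)*(-85) = 255 - 510*√53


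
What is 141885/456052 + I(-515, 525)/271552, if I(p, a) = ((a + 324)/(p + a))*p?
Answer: 9294482949/61920916352 ≈ 0.15010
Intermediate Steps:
I(p, a) = p*(324 + a)/(a + p) (I(p, a) = ((324 + a)/(a + p))*p = p*(324 + a)/(a + p))
141885/456052 + I(-515, 525)/271552 = 141885/456052 - 515*(324 + 525)/(525 - 515)/271552 = 141885*(1/456052) - 515*849/10*(1/271552) = 141885/456052 - 515*⅒*849*(1/271552) = 141885/456052 - 87447/2*1/271552 = 141885/456052 - 87447/543104 = 9294482949/61920916352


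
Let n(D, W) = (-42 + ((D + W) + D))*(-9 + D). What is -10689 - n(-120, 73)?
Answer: -37650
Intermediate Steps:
n(D, W) = (-9 + D)*(-42 + W + 2*D) (n(D, W) = (-42 + (W + 2*D))*(-9 + D) = (-42 + W + 2*D)*(-9 + D) = (-9 + D)*(-42 + W + 2*D))
-10689 - n(-120, 73) = -10689 - (378 - 60*(-120) - 9*73 + 2*(-120)² - 120*73) = -10689 - (378 + 7200 - 657 + 2*14400 - 8760) = -10689 - (378 + 7200 - 657 + 28800 - 8760) = -10689 - 1*26961 = -10689 - 26961 = -37650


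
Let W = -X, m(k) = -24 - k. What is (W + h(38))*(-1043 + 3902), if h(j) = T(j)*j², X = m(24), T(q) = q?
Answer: 157016280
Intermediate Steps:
X = -48 (X = -24 - 1*24 = -24 - 24 = -48)
h(j) = j³ (h(j) = j*j² = j³)
W = 48 (W = -1*(-48) = 48)
(W + h(38))*(-1043 + 3902) = (48 + 38³)*(-1043 + 3902) = (48 + 54872)*2859 = 54920*2859 = 157016280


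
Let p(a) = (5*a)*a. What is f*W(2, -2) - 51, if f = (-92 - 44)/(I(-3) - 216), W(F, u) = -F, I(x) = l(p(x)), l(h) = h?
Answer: -8993/171 ≈ -52.591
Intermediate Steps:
p(a) = 5*a**2
I(x) = 5*x**2
f = 136/171 (f = (-92 - 44)/(5*(-3)**2 - 216) = -136/(5*9 - 216) = -136/(45 - 216) = -136/(-171) = -136*(-1/171) = 136/171 ≈ 0.79532)
f*W(2, -2) - 51 = 136*(-1*2)/171 - 51 = (136/171)*(-2) - 51 = -272/171 - 51 = -8993/171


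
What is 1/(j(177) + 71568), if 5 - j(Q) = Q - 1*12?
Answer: 1/71408 ≈ 1.4004e-5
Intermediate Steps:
j(Q) = 17 - Q (j(Q) = 5 - (Q - 1*12) = 5 - (Q - 12) = 5 - (-12 + Q) = 5 + (12 - Q) = 17 - Q)
1/(j(177) + 71568) = 1/((17 - 1*177) + 71568) = 1/((17 - 177) + 71568) = 1/(-160 + 71568) = 1/71408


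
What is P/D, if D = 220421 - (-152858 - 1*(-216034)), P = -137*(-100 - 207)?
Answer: 42059/157245 ≈ 0.26747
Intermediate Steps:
P = 42059 (P = -137*(-307) = 42059)
D = 157245 (D = 220421 - (-152858 + 216034) = 220421 - 1*63176 = 220421 - 63176 = 157245)
P/D = 42059/157245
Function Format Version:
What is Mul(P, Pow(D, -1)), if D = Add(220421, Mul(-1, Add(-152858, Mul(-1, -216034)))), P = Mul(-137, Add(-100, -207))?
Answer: Rational(42059, 157245) ≈ 0.26747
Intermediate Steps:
P = 42059 (P = Mul(-137, -307) = 42059)
D = 157245 (D = Add(220421, Mul(-1, Add(-152858, 216034))) = Add(220421, Mul(-1, 63176)) = Add(220421, -63176) = 157245)
Mul(P, Pow(D, -1)) = Mul(42059, Pow(157245, -1)) = Mul(42059, Rational(1, 157245)) = Rational(42059, 157245)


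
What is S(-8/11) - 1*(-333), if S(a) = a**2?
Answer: 40357/121 ≈ 333.53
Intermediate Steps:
S(-8/11) - 1*(-333) = (-8/11)**2 - 1*(-333) = (-8*1/11)**2 + 333 = (-8/11)**2 + 333 = 64/121 + 333 = 40357/121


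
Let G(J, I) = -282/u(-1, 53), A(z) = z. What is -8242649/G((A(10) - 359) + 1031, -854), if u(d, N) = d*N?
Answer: -436860397/282 ≈ -1.5492e+6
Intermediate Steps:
u(d, N) = N*d
G(J, I) = 282/53 (G(J, I) = -282/(53*(-1)) = -282/(-53) = -282*(-1/53) = 282/53)
-8242649/G((A(10) - 359) + 1031, -854) = -8242649/282/53 = -8242649*53/282 = -436860397/282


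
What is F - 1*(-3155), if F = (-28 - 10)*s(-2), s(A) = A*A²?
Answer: 3459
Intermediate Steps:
s(A) = A³
F = 304 (F = (-28 - 10)*(-2)³ = -38*(-8) = 304)
F - 1*(-3155) = 304 - 1*(-3155) = 304 + 3155 = 3459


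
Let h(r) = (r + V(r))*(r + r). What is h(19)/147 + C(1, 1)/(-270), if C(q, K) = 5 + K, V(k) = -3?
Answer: 9071/2205 ≈ 4.1138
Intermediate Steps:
h(r) = 2*r*(-3 + r) (h(r) = (r - 3)*(r + r) = (-3 + r)*(2*r) = 2*r*(-3 + r))
h(19)/147 + C(1, 1)/(-270) = (2*19*(-3 + 19))/147 + (5 + 1)/(-270) = (2*19*16)*(1/147) + 6*(-1/270) = 608*(1/147) - 1/45 = 608/147 - 1/45 = 9071/2205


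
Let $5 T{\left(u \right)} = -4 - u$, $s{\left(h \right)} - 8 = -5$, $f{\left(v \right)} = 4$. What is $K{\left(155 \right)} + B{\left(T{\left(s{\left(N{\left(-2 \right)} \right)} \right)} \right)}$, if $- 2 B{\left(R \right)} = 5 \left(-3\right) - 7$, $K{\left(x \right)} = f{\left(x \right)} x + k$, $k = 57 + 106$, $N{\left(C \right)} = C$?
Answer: $794$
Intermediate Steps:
$k = 163$
$s{\left(h \right)} = 3$ ($s{\left(h \right)} = 8 - 5 = 3$)
$K{\left(x \right)} = 163 + 4 x$ ($K{\left(x \right)} = 4 x + 163 = 163 + 4 x$)
$T{\left(u \right)} = - \frac{4}{5} - \frac{u}{5}$ ($T{\left(u \right)} = \frac{-4 - u}{5} = - \frac{4}{5} - \frac{u}{5}$)
$B{\left(R \right)} = 11$ ($B{\left(R \right)} = - \frac{5 \left(-3\right) - 7}{2} = - \frac{-15 - 7}{2} = \left(- \frac{1}{2}\right) \left(-22\right) = 11$)
$K{\left(155 \right)} + B{\left(T{\left(s{\left(N{\left(-2 \right)} \right)} \right)} \right)} = \left(163 + 4 \cdot 155\right) + 11 = \left(163 + 620\right) + 11 = 783 + 11 = 794$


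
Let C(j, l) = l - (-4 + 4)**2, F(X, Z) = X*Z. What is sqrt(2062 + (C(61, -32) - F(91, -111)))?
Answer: sqrt(12131) ≈ 110.14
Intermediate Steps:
C(j, l) = l (C(j, l) = l - 1*0**2 = l - 1*0 = l + 0 = l)
sqrt(2062 + (C(61, -32) - F(91, -111))) = sqrt(2062 + (-32 - 91*(-111))) = sqrt(2062 + (-32 - 1*(-10101))) = sqrt(2062 + (-32 + 10101)) = sqrt(2062 + 10069) = sqrt(12131)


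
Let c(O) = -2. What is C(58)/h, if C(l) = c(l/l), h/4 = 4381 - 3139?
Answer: -1/2484 ≈ -0.00040258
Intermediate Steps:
h = 4968 (h = 4*(4381 - 3139) = 4*1242 = 4968)
C(l) = -2
C(58)/h = -2/4968 = -2*1/4968 = -1/2484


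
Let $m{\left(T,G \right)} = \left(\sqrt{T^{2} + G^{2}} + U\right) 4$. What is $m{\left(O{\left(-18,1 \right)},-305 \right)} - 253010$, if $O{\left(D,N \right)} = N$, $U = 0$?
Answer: $-253010 + 4 \sqrt{93026} \approx -2.5179 \cdot 10^{5}$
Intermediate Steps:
$m{\left(T,G \right)} = 4 \sqrt{G^{2} + T^{2}}$ ($m{\left(T,G \right)} = \left(\sqrt{T^{2} + G^{2}} + 0\right) 4 = \left(\sqrt{G^{2} + T^{2}} + 0\right) 4 = \sqrt{G^{2} + T^{2}} \cdot 4 = 4 \sqrt{G^{2} + T^{2}}$)
$m{\left(O{\left(-18,1 \right)},-305 \right)} - 253010 = 4 \sqrt{\left(-305\right)^{2} + 1^{2}} - 253010 = 4 \sqrt{93025 + 1} - 253010 = 4 \sqrt{93026} - 253010 = -253010 + 4 \sqrt{93026}$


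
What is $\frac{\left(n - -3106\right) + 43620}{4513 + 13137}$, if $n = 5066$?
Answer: $\frac{25896}{8825} \approx 2.9344$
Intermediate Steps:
$\frac{\left(n - -3106\right) + 43620}{4513 + 13137} = \frac{\left(5066 - -3106\right) + 43620}{4513 + 13137} = \frac{\left(5066 + 3106\right) + 43620}{17650} = \left(8172 + 43620\right) \frac{1}{17650} = 51792 \cdot \frac{1}{17650} = \frac{25896}{8825}$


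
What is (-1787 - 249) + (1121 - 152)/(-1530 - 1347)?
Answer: -1952847/959 ≈ -2036.3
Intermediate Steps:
(-1787 - 249) + (1121 - 152)/(-1530 - 1347) = -2036 + 969/(-2877) = -2036 + 969*(-1/2877) = -2036 - 323/959 = -1952847/959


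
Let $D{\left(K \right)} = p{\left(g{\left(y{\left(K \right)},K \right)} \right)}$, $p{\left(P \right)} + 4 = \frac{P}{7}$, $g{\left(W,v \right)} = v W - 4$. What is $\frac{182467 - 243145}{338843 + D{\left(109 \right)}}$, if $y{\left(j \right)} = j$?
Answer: $- \frac{212373}{1191875} \approx -0.17818$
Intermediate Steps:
$g{\left(W,v \right)} = -4 + W v$ ($g{\left(W,v \right)} = W v - 4 = -4 + W v$)
$p{\left(P \right)} = -4 + \frac{P}{7}$
$D{\left(K \right)} = - \frac{32}{7} + \frac{K^{2}}{7}$ ($D{\left(K \right)} = -4 + \frac{-4 + K K}{7} = -4 + \frac{-4 + K^{2}}{7} = -4 + \left(- \frac{4}{7} + \frac{K^{2}}{7}\right) = - \frac{32}{7} + \frac{K^{2}}{7}$)
$\frac{182467 - 243145}{338843 + D{\left(109 \right)}} = \frac{182467 - 243145}{338843 - \left(\frac{32}{7} - \frac{109^{2}}{7}\right)} = - \frac{60678}{338843 + \left(- \frac{32}{7} + \frac{1}{7} \cdot 11881\right)} = - \frac{60678}{338843 + \left(- \frac{32}{7} + \frac{11881}{7}\right)} = - \frac{60678}{338843 + \frac{11849}{7}} = - \frac{60678}{\frac{2383750}{7}} = \left(-60678\right) \frac{7}{2383750} = - \frac{212373}{1191875}$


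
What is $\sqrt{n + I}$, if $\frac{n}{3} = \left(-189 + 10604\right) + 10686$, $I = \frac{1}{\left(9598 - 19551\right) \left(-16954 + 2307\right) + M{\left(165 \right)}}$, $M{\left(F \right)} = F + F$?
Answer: $\frac{2 \sqrt{336334670637779346986}}{145781921} \approx 251.6$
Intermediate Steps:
$M{\left(F \right)} = 2 F$
$I = \frac{1}{145781921}$ ($I = \frac{1}{\left(9598 - 19551\right) \left(-16954 + 2307\right) + 2 \cdot 165} = \frac{1}{\left(-9953\right) \left(-14647\right) + 330} = \frac{1}{145781591 + 330} = \frac{1}{145781921} \approx 6.8596 \cdot 10^{-9}$)
$n = 63303$ ($n = 3 \left(\left(-189 + 10604\right) + 10686\right) = 3 \left(10415 + 10686\right) = 3 \cdot 21101 = 63303$)
$\sqrt{n + I} = \sqrt{63303 + \frac{1}{145781921}} = \sqrt{\frac{9228432945064}{145781921}} = \frac{2 \sqrt{336334670637779346986}}{145781921}$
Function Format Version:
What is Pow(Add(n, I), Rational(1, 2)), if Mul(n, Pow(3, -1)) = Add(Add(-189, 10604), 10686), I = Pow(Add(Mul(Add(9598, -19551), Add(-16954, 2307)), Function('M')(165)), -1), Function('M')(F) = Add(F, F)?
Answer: Mul(Rational(2, 145781921), Pow(336334670637779346986, Rational(1, 2))) ≈ 251.60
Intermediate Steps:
Function('M')(F) = Mul(2, F)
I = Rational(1, 145781921) (I = Pow(Add(Mul(Add(9598, -19551), Add(-16954, 2307)), Mul(2, 165)), -1) = Pow(Add(Mul(-9953, -14647), 330), -1) = Pow(Add(145781591, 330), -1) = Pow(145781921, -1) = Rational(1, 145781921) ≈ 6.8596e-9)
n = 63303 (n = Mul(3, Add(Add(-189, 10604), 10686)) = Mul(3, Add(10415, 10686)) = Mul(3, 21101) = 63303)
Pow(Add(n, I), Rational(1, 2)) = Pow(Add(63303, Rational(1, 145781921)), Rational(1, 2)) = Pow(Rational(9228432945064, 145781921), Rational(1, 2)) = Mul(Rational(2, 145781921), Pow(336334670637779346986, Rational(1, 2)))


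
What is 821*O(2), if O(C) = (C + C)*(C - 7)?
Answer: -16420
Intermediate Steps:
O(C) = 2*C*(-7 + C) (O(C) = (2*C)*(-7 + C) = 2*C*(-7 + C))
821*O(2) = 821*(2*2*(-7 + 2)) = 821*(2*2*(-5)) = 821*(-20) = -16420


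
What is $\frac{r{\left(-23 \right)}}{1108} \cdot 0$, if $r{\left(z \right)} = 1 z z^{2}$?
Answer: $0$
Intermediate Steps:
$r{\left(z \right)} = z^{3}$ ($r{\left(z \right)} = z z^{2} = z^{3}$)
$\frac{r{\left(-23 \right)}}{1108} \cdot 0 = \frac{\left(-23\right)^{3}}{1108} \cdot 0 = \left(-12167\right) \frac{1}{1108} \cdot 0 = \left(- \frac{12167}{1108}\right) 0 = 0$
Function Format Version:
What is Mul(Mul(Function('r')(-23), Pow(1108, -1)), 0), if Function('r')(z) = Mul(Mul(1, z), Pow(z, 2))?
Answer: 0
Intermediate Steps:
Function('r')(z) = Pow(z, 3) (Function('r')(z) = Mul(z, Pow(z, 2)) = Pow(z, 3))
Mul(Mul(Function('r')(-23), Pow(1108, -1)), 0) = Mul(Mul(Pow(-23, 3), Pow(1108, -1)), 0) = Mul(Mul(-12167, Rational(1, 1108)), 0) = Mul(Rational(-12167, 1108), 0) = 0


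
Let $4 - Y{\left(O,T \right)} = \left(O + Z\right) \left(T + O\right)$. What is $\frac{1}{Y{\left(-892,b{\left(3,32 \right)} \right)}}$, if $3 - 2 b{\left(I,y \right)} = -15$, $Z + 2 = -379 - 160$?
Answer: $- \frac{1}{1265335} \approx -7.903 \cdot 10^{-7}$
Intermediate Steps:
$Z = -541$ ($Z = -2 - 539 = -541$)
$b{\left(I,y \right)} = 9$ ($b{\left(I,y \right)} = \frac{3}{2} - - \frac{15}{2} = \frac{3}{2} + \frac{15}{2} = 9$)
$Y{\left(O,T \right)} = 4 - \left(-541 + O\right) \left(O + T\right)$ ($Y{\left(O,T \right)} = 4 - \left(O - 541\right) \left(T + O\right) = 4 - \left(-541 + O\right) \left(O + T\right)$)
$\frac{1}{Y{\left(-892,b{\left(3,32 \right)} \right)}} = \frac{1}{4 - \left(-892\right)^{2} + 541 \left(-892\right) + 541 \cdot 9 - \left(-892\right) 9} = \frac{1}{4 - 795664 - 482572 + 4869 + 8028} = \frac{1}{-1265335} = - \frac{1}{1265335}$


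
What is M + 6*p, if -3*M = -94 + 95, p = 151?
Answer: 2717/3 ≈ 905.67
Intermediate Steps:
M = -⅓ (M = -(-94 + 95)/3 = -⅓*1 = -⅓ ≈ -0.33333)
M + 6*p = -⅓ + 6*151 = -⅓ + 906 = 2717/3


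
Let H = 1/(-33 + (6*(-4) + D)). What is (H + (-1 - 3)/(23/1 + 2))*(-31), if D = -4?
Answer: 8339/1525 ≈ 5.4682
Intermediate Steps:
H = -1/61 (H = 1/(-33 + (6*(-4) - 4)) = 1/(-33 + (-24 - 4)) = 1/(-33 - 28) = 1/(-61) = -1/61 ≈ -0.016393)
(H + (-1 - 3)/(23/1 + 2))*(-31) = (-1/61 + (-1 - 3)/(23/1 + 2))*(-31) = (-1/61 - 4/(23*1 + 2))*(-31) = (-1/61 - 4/(23 + 2))*(-31) = (-1/61 - 4/25)*(-31) = -269/1525*(-31) = 8339/1525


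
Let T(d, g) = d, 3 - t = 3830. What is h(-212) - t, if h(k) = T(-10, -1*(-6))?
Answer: 3817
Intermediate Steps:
t = -3827 (t = 3 - 1*3830 = 3 - 3830 = -3827)
h(k) = -10
h(-212) - t = -10 - 1*(-3827) = -10 + 3827 = 3817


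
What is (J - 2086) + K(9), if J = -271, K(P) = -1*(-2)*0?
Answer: -2357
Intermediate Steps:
K(P) = 0 (K(P) = 2*0 = 0)
(J - 2086) + K(9) = (-271 - 2086) + 0 = -2357 + 0 = -2357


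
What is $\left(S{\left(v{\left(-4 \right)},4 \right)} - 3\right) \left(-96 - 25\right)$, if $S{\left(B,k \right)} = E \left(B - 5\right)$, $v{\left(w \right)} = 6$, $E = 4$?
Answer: $-121$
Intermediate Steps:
$S{\left(B,k \right)} = -20 + 4 B$ ($S{\left(B,k \right)} = 4 \left(B - 5\right) = 4 \left(-5 + B\right) = -20 + 4 B$)
$\left(S{\left(v{\left(-4 \right)},4 \right)} - 3\right) \left(-96 - 25\right) = \left(\left(-20 + 4 \cdot 6\right) - 3\right) \left(-96 - 25\right) = \left(\left(-20 + 24\right) - 3\right) \left(-121\right) = \left(4 - 3\right) \left(-121\right) = 1 \left(-121\right) = -121$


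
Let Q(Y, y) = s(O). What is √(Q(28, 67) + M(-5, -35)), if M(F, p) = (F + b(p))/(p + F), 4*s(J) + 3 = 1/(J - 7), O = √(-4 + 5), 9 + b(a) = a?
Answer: √390/30 ≈ 0.65828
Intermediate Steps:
b(a) = -9 + a
O = 1 (O = √1 = 1)
s(J) = -¾ + 1/(4*(-7 + J)) (s(J) = -¾ + 1/(4*(J - 7)) = -¾ + 1/(4*(-7 + J)))
Q(Y, y) = -19/24 (Q(Y, y) = (22 - 3*1)/(4*(-7 + 1)) = (¼)*(22 - 3)/(-6) = (¼)*(-⅙)*19 = -19/24)
M(F, p) = (-9 + F + p)/(F + p) (M(F, p) = (F + (-9 + p))/(p + F) = (-9 + F + p)/(F + p))
√(Q(28, 67) + M(-5, -35)) = √(-19/24 + (-9 - 5 - 35)/(-5 - 35)) = √(-19/24 - 49/(-40)) = √(-19/24 - 1/40*(-49)) = √(-19/24 + 49/40) = √(13/30) = √390/30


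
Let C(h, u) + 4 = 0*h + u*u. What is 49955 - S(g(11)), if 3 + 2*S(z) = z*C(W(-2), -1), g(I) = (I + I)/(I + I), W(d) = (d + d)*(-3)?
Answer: 49958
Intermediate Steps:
W(d) = -6*d (W(d) = (2*d)*(-3) = -6*d)
g(I) = 1 (g(I) = (2*I)/((2*I)) = (2*I)*(1/(2*I)) = 1)
C(h, u) = -4 + u² (C(h, u) = -4 + (0*h + u*u) = -4 + (0 + u²) = -4 + u²)
S(z) = -3/2 - 3*z/2 (S(z) = -3/2 + (z*(-4 + (-1)²))/2 = -3/2 + (z*(-4 + 1))/2 = -3/2 + (z*(-3))/2 = -3/2 + (-3*z)/2 = -3/2 - 3*z/2)
49955 - S(g(11)) = 49955 - (-3/2 - 3/2*1) = 49955 - (-3/2 - 3/2) = 49955 - 1*(-3) = 49955 + 3 = 49958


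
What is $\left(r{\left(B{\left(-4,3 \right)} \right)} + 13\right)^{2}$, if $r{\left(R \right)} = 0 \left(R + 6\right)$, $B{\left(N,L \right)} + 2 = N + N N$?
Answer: $169$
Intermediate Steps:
$B{\left(N,L \right)} = -2 + N + N^{2}$ ($B{\left(N,L \right)} = -2 + \left(N + N N\right) = -2 + \left(N + N^{2}\right) = -2 + N + N^{2}$)
$r{\left(R \right)} = 0$ ($r{\left(R \right)} = 0 \left(6 + R\right) = 0$)
$\left(r{\left(B{\left(-4,3 \right)} \right)} + 13\right)^{2} = \left(0 + 13\right)^{2} = 13^{2} = 169$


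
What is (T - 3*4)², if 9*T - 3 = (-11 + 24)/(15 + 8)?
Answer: 5769604/42849 ≈ 134.65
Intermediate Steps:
T = 82/207 (T = ⅓ + ((-11 + 24)/(15 + 8))/9 = ⅓ + (13/23)/9 = ⅓ + (13*(1/23))/9 = ⅓ + (⅑)*(13/23) = ⅓ + 13/207 = 82/207 ≈ 0.39614)
(T - 3*4)² = (82/207 - 3*4)² = (82/207 - 12)² = (-2402/207)² = 5769604/42849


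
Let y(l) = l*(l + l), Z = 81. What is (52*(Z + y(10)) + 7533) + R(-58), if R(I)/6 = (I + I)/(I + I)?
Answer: 22151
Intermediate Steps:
y(l) = 2*l**2 (y(l) = l*(2*l) = 2*l**2)
R(I) = 6 (R(I) = 6*((I + I)/(I + I)) = 6*((2*I)/((2*I))) = 6*((2*I)*(1/(2*I))) = 6*1 = 6)
(52*(Z + y(10)) + 7533) + R(-58) = (52*(81 + 2*10**2) + 7533) + 6 = (52*(81 + 2*100) + 7533) + 6 = (52*(81 + 200) + 7533) + 6 = (52*281 + 7533) + 6 = (14612 + 7533) + 6 = 22145 + 6 = 22151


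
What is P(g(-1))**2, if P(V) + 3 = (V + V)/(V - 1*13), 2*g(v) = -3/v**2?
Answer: 6561/841 ≈ 7.8014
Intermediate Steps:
g(v) = -3/(2*v**2) (g(v) = (-3/v**2)/2 = -3/(2*v**2))
P(V) = -3 + 2*V/(-13 + V) (P(V) = -3 + (V + V)/(V - 1*13) = -3 + (2*V)/(V - 13) = -3 + (2*V)/(-13 + V) = -3 + 2*V/(-13 + V))
P(g(-1))**2 = ((39 - (-3)/(2*(-1)**2))/(-13 - 3/2/(-1)**2))**2 = ((39 - (-3)/2)/(-13 - 3/2*1))**2 = ((39 - 1*(-3/2))/(-13 - 3/2))**2 = ((39 + 3/2)/(-29/2))**2 = (-2/29*81/2)**2 = (-81/29)**2 = 6561/841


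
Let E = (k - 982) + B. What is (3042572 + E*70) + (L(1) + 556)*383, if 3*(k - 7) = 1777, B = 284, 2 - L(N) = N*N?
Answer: 9746989/3 ≈ 3.2490e+6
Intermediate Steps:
L(N) = 2 - N² (L(N) = 2 - N*N = 2 - N²)
k = 1798/3 (k = 7 + (⅓)*1777 = 7 + 1777/3 = 1798/3 ≈ 599.33)
E = -296/3 (E = (1798/3 - 982) + 284 = -1148/3 + 284 = -296/3 ≈ -98.667)
(3042572 + E*70) + (L(1) + 556)*383 = (3042572 - 296/3*70) + ((2 - 1*1²) + 556)*383 = (3042572 - 20720/3) + ((2 - 1*1) + 556)*383 = 9106996/3 + ((2 - 1) + 556)*383 = 9106996/3 + (1 + 556)*383 = 9106996/3 + 557*383 = 9106996/3 + 213331 = 9746989/3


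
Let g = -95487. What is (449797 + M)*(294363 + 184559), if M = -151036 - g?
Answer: 188814040656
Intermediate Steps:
M = -55549 (M = -151036 - 1*(-95487) = -151036 + 95487 = -55549)
(449797 + M)*(294363 + 184559) = (449797 - 55549)*(294363 + 184559) = 394248*478922 = 188814040656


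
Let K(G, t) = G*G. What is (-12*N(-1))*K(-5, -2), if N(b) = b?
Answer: 300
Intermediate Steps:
K(G, t) = G²
(-12*N(-1))*K(-5, -2) = -12*(-1)*(-5)² = 12*25 = 300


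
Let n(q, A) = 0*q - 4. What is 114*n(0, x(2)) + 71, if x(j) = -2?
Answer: -385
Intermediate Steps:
n(q, A) = -4 (n(q, A) = 0 - 4 = -4)
114*n(0, x(2)) + 71 = 114*(-4) + 71 = -456 + 71 = -385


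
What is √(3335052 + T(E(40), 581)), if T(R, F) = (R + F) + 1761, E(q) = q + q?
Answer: √3337474 ≈ 1826.9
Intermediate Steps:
E(q) = 2*q
T(R, F) = 1761 + F + R (T(R, F) = (F + R) + 1761 = 1761 + F + R)
√(3335052 + T(E(40), 581)) = √(3335052 + (1761 + 581 + 2*40)) = √(3335052 + (1761 + 581 + 80)) = √(3335052 + 2422) = √3337474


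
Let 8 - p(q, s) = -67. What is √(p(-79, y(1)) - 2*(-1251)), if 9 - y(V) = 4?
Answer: √2577 ≈ 50.764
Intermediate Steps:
y(V) = 5 (y(V) = 9 - 1*4 = 9 - 4 = 5)
p(q, s) = 75 (p(q, s) = 8 - 1*(-67) = 8 + 67 = 75)
√(p(-79, y(1)) - 2*(-1251)) = √(75 - 2*(-1251)) = √(75 + 2502) = √2577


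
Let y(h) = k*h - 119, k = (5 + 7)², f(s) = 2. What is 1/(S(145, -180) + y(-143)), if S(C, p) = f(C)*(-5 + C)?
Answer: -1/20431 ≈ -4.8945e-5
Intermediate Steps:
k = 144 (k = 12² = 144)
y(h) = -119 + 144*h (y(h) = 144*h - 119 = -119 + 144*h)
S(C, p) = -10 + 2*C (S(C, p) = 2*(-5 + C) = -10 + 2*C)
1/(S(145, -180) + y(-143)) = 1/((-10 + 2*145) + (-119 + 144*(-143))) = 1/((-10 + 290) + (-119 - 20592)) = 1/(280 - 20711) = 1/(-20431) = -1/20431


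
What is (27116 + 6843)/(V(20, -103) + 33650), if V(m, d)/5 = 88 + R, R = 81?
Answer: 33959/34495 ≈ 0.98446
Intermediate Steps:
V(m, d) = 845 (V(m, d) = 5*(88 + 81) = 5*169 = 845)
(27116 + 6843)/(V(20, -103) + 33650) = (27116 + 6843)/(845 + 33650) = 33959/34495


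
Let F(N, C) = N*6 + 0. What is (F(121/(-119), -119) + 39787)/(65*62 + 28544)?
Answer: 4733927/3876306 ≈ 1.2212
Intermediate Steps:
F(N, C) = 6*N (F(N, C) = 6*N + 0 = 6*N)
(F(121/(-119), -119) + 39787)/(65*62 + 28544) = (6*(121/(-119)) + 39787)/(65*62 + 28544) = (6*(121*(-1/119)) + 39787)/(4030 + 28544) = (6*(-121/119) + 39787)/32574 = (-726/119 + 39787)*(1/32574) = (4733927/119)*(1/32574) = 4733927/3876306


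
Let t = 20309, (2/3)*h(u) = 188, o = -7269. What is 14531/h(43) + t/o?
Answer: 33299567/683286 ≈ 48.734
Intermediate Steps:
h(u) = 282 (h(u) = (3/2)*188 = 282)
14531/h(43) + t/o = 14531/282 + 20309/(-7269) = 14531*(1/282) + 20309*(-1/7269) = 14531/282 - 20309/7269 = 33299567/683286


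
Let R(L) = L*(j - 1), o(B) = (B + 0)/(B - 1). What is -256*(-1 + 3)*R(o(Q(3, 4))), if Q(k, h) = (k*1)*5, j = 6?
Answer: -19200/7 ≈ -2742.9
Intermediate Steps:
Q(k, h) = 5*k (Q(k, h) = k*5 = 5*k)
o(B) = B/(-1 + B)
R(L) = 5*L (R(L) = L*(6 - 1) = L*5 = 5*L)
-256*(-1 + 3)*R(o(Q(3, 4))) = -256*(-1 + 3)*5*((5*3)/(-1 + 5*3)) = -512*5*(15/(-1 + 15)) = -512*5*(15/14) = -512*75/14 = -256*75/7 = -19200/7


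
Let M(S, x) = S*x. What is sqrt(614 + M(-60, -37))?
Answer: sqrt(2834) ≈ 53.235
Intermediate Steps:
sqrt(614 + M(-60, -37)) = sqrt(614 - 60*(-37)) = sqrt(614 + 2220) = sqrt(2834)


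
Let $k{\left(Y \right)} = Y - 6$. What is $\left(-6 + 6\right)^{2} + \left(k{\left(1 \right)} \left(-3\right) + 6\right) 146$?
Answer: $3066$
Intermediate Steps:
$k{\left(Y \right)} = -6 + Y$ ($k{\left(Y \right)} = Y - 6 = -6 + Y$)
$\left(-6 + 6\right)^{2} + \left(k{\left(1 \right)} \left(-3\right) + 6\right) 146 = \left(-6 + 6\right)^{2} + \left(\left(-6 + 1\right) \left(-3\right) + 6\right) 146 = 0^{2} + \left(\left(-5\right) \left(-3\right) + 6\right) 146 = 0 + \left(15 + 6\right) 146 = 0 + 21 \cdot 146 = 0 + 3066 = 3066$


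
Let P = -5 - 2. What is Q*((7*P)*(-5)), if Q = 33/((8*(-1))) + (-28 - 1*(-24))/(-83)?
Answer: -663215/664 ≈ -998.82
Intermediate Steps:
P = -7
Q = -2707/664 (Q = 33/(-8) + (-28 + 24)*(-1/83) = 33*(-1/8) - 4*(-1/83) = -33/8 + 4/83 = -2707/664 ≈ -4.0768)
Q*((7*P)*(-5)) = -2707*7*(-7)*(-5)/664 = -(-132643)*(-5)/664 = -2707/664*245 = -663215/664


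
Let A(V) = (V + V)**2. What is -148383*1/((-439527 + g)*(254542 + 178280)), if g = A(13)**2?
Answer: -49461/2517437026 ≈ -1.9647e-5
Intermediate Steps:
A(V) = 4*V**2 (A(V) = (2*V)**2 = 4*V**2)
g = 456976 (g = (4*13**2)**2 = (4*169)**2 = 676**2 = 456976)
-148383*1/((-439527 + g)*(254542 + 178280)) = -148383*1/((-439527 + 456976)*(254542 + 178280)) = -148383/(17449*432822) = -148383/7552311078 = -148383*1/7552311078 = -49461/2517437026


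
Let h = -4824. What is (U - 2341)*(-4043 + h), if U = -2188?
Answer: 40158643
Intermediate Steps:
(U - 2341)*(-4043 + h) = (-2188 - 2341)*(-4043 - 4824) = -4529*(-8867) = 40158643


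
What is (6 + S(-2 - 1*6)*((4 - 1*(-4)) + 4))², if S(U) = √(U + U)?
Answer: -2268 + 576*I ≈ -2268.0 + 576.0*I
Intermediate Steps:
S(U) = √2*√U (S(U) = √(2*U) = √2*√U)
(6 + S(-2 - 1*6)*((4 - 1*(-4)) + 4))² = (6 + (√2*√(-2 - 1*6))*((4 - 1*(-4)) + 4))² = (6 + (√2*√(-2 - 6))*((4 + 4) + 4))² = (6 + (√2*√(-8))*(8 + 4))² = (6 + (√2*(2*I*√2))*12)² = (6 + (4*I)*12)² = (6 + 48*I)²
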